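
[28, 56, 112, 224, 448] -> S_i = 28*2^i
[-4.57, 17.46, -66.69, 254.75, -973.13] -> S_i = -4.57*(-3.82)^i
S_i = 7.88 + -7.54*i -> [7.88, 0.34, -7.2, -14.74, -22.28]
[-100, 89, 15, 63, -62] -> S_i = Random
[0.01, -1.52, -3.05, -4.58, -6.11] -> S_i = 0.01 + -1.53*i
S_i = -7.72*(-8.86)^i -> [-7.72, 68.4, -606.02, 5369.31, -47572.09]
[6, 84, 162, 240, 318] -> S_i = 6 + 78*i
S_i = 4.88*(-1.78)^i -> [4.88, -8.69, 15.46, -27.52, 48.99]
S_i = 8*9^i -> [8, 72, 648, 5832, 52488]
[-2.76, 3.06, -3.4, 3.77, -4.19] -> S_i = -2.76*(-1.11)^i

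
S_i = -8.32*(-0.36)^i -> [-8.32, 3.0, -1.08, 0.39, -0.14]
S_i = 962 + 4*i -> [962, 966, 970, 974, 978]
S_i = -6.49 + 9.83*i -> [-6.49, 3.34, 13.17, 23.0, 32.83]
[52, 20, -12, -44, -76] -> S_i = 52 + -32*i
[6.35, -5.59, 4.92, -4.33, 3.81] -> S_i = 6.35*(-0.88)^i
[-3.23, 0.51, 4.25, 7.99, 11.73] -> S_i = -3.23 + 3.74*i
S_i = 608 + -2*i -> [608, 606, 604, 602, 600]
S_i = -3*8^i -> [-3, -24, -192, -1536, -12288]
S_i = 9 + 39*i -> [9, 48, 87, 126, 165]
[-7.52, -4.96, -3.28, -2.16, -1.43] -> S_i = -7.52*0.66^i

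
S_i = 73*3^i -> [73, 219, 657, 1971, 5913]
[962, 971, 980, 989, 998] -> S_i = 962 + 9*i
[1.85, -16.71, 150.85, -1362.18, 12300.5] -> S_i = 1.85*(-9.03)^i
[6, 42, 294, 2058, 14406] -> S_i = 6*7^i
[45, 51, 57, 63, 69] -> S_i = 45 + 6*i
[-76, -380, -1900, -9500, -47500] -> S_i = -76*5^i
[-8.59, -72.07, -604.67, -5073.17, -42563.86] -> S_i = -8.59*8.39^i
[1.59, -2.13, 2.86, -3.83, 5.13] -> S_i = 1.59*(-1.34)^i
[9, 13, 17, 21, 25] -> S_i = 9 + 4*i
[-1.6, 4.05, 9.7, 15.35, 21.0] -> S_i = -1.60 + 5.65*i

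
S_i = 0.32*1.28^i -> [0.32, 0.41, 0.52, 0.67, 0.86]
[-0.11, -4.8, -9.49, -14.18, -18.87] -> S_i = -0.11 + -4.69*i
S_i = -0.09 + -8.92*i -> [-0.09, -9.01, -17.93, -26.85, -35.77]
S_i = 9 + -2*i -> [9, 7, 5, 3, 1]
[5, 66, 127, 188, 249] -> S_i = 5 + 61*i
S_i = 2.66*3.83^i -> [2.66, 10.19, 39.02, 149.44, 572.37]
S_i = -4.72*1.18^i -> [-4.72, -5.57, -6.57, -7.76, -9.15]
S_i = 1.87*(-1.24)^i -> [1.87, -2.32, 2.88, -3.57, 4.42]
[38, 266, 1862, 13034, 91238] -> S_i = 38*7^i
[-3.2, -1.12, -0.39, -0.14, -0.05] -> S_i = -3.20*0.35^i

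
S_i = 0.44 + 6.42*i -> [0.44, 6.86, 13.28, 19.7, 26.12]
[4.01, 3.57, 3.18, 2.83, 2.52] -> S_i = 4.01*0.89^i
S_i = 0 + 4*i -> [0, 4, 8, 12, 16]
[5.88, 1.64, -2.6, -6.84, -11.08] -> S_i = 5.88 + -4.24*i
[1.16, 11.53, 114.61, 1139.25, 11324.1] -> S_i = 1.16*9.94^i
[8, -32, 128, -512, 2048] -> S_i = 8*-4^i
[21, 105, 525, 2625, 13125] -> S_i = 21*5^i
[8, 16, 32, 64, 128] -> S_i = 8*2^i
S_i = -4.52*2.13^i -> [-4.52, -9.63, -20.51, -43.68, -93.04]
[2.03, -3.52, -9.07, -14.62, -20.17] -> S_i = 2.03 + -5.55*i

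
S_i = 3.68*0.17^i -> [3.68, 0.63, 0.11, 0.02, 0.0]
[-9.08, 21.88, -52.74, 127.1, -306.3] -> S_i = -9.08*(-2.41)^i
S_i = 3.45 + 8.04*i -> [3.45, 11.49, 19.53, 27.57, 35.61]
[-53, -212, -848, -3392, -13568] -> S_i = -53*4^i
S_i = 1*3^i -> [1, 3, 9, 27, 81]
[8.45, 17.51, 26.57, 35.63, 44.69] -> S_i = 8.45 + 9.06*i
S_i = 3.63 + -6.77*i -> [3.63, -3.14, -9.91, -16.68, -23.45]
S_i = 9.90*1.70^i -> [9.9, 16.83, 28.61, 48.64, 82.69]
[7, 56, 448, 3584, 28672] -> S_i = 7*8^i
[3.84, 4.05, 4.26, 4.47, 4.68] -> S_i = 3.84 + 0.21*i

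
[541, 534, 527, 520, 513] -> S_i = 541 + -7*i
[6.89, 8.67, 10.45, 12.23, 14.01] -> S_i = 6.89 + 1.78*i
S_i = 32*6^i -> [32, 192, 1152, 6912, 41472]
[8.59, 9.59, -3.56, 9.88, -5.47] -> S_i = Random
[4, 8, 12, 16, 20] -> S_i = 4 + 4*i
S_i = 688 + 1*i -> [688, 689, 690, 691, 692]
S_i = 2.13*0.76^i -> [2.13, 1.62, 1.23, 0.94, 0.71]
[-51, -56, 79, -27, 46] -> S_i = Random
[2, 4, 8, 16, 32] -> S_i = 2*2^i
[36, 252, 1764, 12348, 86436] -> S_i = 36*7^i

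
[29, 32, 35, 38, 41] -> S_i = 29 + 3*i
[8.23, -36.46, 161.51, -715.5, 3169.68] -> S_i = 8.23*(-4.43)^i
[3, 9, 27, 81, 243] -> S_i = 3*3^i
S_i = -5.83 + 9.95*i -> [-5.83, 4.12, 14.07, 24.02, 33.97]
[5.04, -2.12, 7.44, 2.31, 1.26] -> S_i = Random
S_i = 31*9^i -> [31, 279, 2511, 22599, 203391]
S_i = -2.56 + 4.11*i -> [-2.56, 1.55, 5.66, 9.77, 13.88]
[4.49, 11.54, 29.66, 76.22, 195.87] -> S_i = 4.49*2.57^i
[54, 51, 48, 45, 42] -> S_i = 54 + -3*i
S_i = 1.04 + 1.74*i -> [1.04, 2.78, 4.52, 6.26, 8.0]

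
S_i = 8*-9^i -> [8, -72, 648, -5832, 52488]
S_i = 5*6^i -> [5, 30, 180, 1080, 6480]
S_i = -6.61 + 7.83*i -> [-6.61, 1.22, 9.05, 16.88, 24.71]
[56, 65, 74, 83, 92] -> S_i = 56 + 9*i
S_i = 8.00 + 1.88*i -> [8.0, 9.88, 11.76, 13.64, 15.52]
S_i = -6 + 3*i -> [-6, -3, 0, 3, 6]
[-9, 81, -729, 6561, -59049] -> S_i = -9*-9^i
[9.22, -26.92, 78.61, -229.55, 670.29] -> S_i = 9.22*(-2.92)^i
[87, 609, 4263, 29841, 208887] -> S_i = 87*7^i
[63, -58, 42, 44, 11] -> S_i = Random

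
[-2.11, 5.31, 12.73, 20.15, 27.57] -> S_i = -2.11 + 7.42*i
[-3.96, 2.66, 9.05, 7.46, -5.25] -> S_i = Random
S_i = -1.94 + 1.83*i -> [-1.94, -0.11, 1.72, 3.55, 5.38]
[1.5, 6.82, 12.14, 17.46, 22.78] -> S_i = 1.50 + 5.32*i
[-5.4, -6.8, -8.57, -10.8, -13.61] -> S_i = -5.40*1.26^i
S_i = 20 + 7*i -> [20, 27, 34, 41, 48]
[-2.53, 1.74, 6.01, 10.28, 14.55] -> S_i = -2.53 + 4.27*i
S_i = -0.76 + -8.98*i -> [-0.76, -9.74, -18.72, -27.7, -36.68]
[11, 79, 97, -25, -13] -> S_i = Random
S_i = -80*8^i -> [-80, -640, -5120, -40960, -327680]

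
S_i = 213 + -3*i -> [213, 210, 207, 204, 201]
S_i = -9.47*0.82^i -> [-9.47, -7.77, -6.37, -5.22, -4.28]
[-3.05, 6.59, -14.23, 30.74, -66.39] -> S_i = -3.05*(-2.16)^i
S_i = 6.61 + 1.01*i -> [6.61, 7.62, 8.63, 9.64, 10.65]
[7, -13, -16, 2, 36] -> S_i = Random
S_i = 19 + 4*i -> [19, 23, 27, 31, 35]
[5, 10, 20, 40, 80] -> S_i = 5*2^i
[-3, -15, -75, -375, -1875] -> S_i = -3*5^i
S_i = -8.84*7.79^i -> [-8.84, -68.86, -536.45, -4178.93, -32553.83]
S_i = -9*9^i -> [-9, -81, -729, -6561, -59049]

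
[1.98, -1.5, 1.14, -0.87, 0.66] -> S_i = 1.98*(-0.76)^i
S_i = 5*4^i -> [5, 20, 80, 320, 1280]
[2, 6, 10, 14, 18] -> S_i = 2 + 4*i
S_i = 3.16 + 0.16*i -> [3.16, 3.32, 3.48, 3.64, 3.8]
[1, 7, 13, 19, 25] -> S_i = 1 + 6*i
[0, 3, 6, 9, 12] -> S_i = 0 + 3*i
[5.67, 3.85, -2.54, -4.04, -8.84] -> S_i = Random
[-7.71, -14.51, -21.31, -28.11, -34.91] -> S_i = -7.71 + -6.80*i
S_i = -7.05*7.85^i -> [-7.05, -55.34, -434.44, -3410.34, -26771.19]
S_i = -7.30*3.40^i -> [-7.3, -24.82, -84.39, -286.92, -975.53]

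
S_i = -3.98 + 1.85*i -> [-3.98, -2.13, -0.28, 1.57, 3.42]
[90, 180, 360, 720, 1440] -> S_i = 90*2^i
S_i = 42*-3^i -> [42, -126, 378, -1134, 3402]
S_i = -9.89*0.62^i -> [-9.89, -6.13, -3.8, -2.36, -1.46]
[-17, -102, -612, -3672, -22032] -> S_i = -17*6^i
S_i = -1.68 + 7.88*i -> [-1.68, 6.2, 14.08, 21.96, 29.84]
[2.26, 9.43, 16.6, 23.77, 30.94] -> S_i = 2.26 + 7.17*i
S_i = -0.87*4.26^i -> [-0.87, -3.71, -15.79, -67.26, -286.52]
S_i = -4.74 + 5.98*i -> [-4.74, 1.24, 7.22, 13.2, 19.18]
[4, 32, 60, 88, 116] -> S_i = 4 + 28*i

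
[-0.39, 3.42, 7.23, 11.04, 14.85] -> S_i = -0.39 + 3.81*i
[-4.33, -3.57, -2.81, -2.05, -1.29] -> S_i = -4.33 + 0.76*i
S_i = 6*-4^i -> [6, -24, 96, -384, 1536]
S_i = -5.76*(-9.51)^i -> [-5.76, 54.78, -520.93, 4954.09, -47113.41]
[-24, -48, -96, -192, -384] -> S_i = -24*2^i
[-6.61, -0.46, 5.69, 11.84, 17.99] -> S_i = -6.61 + 6.15*i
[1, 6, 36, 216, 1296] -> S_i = 1*6^i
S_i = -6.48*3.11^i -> [-6.48, -20.15, -62.68, -194.92, -606.2]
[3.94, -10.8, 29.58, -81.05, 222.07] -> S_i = 3.94*(-2.74)^i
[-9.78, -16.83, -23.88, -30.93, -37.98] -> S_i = -9.78 + -7.05*i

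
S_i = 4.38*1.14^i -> [4.38, 4.99, 5.69, 6.49, 7.4]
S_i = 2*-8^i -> [2, -16, 128, -1024, 8192]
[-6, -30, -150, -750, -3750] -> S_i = -6*5^i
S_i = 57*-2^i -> [57, -114, 228, -456, 912]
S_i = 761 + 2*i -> [761, 763, 765, 767, 769]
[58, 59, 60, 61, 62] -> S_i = 58 + 1*i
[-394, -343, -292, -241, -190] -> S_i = -394 + 51*i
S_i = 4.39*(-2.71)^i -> [4.39, -11.9, 32.24, -87.37, 236.78]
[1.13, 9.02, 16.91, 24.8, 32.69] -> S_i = 1.13 + 7.89*i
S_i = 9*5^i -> [9, 45, 225, 1125, 5625]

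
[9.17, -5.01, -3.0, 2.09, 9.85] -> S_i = Random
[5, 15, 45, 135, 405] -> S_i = 5*3^i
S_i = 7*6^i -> [7, 42, 252, 1512, 9072]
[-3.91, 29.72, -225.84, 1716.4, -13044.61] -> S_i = -3.91*(-7.60)^i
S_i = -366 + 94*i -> [-366, -272, -178, -84, 10]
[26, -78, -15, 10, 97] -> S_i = Random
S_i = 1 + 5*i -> [1, 6, 11, 16, 21]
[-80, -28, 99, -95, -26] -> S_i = Random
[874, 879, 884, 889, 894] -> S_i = 874 + 5*i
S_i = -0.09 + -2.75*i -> [-0.09, -2.84, -5.59, -8.34, -11.09]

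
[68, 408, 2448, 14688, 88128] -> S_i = 68*6^i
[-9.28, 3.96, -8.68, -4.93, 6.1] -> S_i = Random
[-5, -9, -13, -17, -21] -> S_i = -5 + -4*i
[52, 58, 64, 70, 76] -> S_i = 52 + 6*i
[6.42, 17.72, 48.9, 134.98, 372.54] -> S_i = 6.42*2.76^i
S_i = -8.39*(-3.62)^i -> [-8.39, 30.37, -109.95, 398.0, -1440.78]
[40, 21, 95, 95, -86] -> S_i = Random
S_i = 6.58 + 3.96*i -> [6.58, 10.54, 14.5, 18.46, 22.42]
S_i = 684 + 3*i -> [684, 687, 690, 693, 696]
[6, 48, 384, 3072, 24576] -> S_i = 6*8^i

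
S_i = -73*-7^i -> [-73, 511, -3577, 25039, -175273]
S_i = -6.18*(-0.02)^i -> [-6.18, 0.12, -0.0, 0.0, -0.0]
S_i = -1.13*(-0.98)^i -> [-1.13, 1.11, -1.09, 1.06, -1.04]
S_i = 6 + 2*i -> [6, 8, 10, 12, 14]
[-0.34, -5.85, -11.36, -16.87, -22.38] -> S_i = -0.34 + -5.51*i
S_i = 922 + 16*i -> [922, 938, 954, 970, 986]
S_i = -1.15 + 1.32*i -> [-1.15, 0.17, 1.49, 2.81, 4.13]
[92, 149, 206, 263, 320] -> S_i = 92 + 57*i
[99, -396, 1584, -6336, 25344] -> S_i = 99*-4^i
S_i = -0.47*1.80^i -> [-0.47, -0.85, -1.52, -2.74, -4.93]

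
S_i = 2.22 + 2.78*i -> [2.22, 5.0, 7.78, 10.56, 13.34]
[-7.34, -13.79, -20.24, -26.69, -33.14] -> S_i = -7.34 + -6.45*i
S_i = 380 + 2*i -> [380, 382, 384, 386, 388]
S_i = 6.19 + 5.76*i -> [6.19, 11.95, 17.71, 23.47, 29.23]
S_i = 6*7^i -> [6, 42, 294, 2058, 14406]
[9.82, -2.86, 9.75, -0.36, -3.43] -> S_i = Random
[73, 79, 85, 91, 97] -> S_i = 73 + 6*i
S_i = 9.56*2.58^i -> [9.56, 24.66, 63.64, 164.18, 423.58]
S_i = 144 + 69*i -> [144, 213, 282, 351, 420]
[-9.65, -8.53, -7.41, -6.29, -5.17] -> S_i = -9.65 + 1.12*i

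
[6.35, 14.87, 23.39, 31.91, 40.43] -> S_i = 6.35 + 8.52*i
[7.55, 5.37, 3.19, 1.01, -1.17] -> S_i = 7.55 + -2.18*i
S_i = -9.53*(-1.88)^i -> [-9.53, 17.92, -33.68, 63.32, -119.05]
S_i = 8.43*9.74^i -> [8.43, 82.11, 799.73, 7789.41, 75868.83]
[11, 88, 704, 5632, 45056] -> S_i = 11*8^i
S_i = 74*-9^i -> [74, -666, 5994, -53946, 485514]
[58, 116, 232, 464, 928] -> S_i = 58*2^i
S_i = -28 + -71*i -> [-28, -99, -170, -241, -312]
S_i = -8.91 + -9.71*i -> [-8.91, -18.62, -28.33, -38.04, -47.75]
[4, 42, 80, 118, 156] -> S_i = 4 + 38*i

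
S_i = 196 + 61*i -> [196, 257, 318, 379, 440]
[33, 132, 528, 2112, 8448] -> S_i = 33*4^i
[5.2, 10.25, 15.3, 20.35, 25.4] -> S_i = 5.20 + 5.05*i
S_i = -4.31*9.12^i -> [-4.31, -39.31, -358.48, -3269.35, -29816.5]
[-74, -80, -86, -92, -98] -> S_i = -74 + -6*i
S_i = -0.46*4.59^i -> [-0.46, -2.11, -9.69, -44.48, -204.18]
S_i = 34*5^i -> [34, 170, 850, 4250, 21250]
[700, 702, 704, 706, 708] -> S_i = 700 + 2*i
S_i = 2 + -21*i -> [2, -19, -40, -61, -82]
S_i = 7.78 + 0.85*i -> [7.78, 8.63, 9.48, 10.33, 11.18]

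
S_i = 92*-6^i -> [92, -552, 3312, -19872, 119232]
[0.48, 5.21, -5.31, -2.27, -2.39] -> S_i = Random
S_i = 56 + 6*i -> [56, 62, 68, 74, 80]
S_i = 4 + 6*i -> [4, 10, 16, 22, 28]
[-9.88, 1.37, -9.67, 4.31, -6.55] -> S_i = Random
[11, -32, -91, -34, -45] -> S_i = Random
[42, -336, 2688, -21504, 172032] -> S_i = 42*-8^i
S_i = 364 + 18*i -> [364, 382, 400, 418, 436]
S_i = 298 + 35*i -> [298, 333, 368, 403, 438]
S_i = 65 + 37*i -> [65, 102, 139, 176, 213]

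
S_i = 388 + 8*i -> [388, 396, 404, 412, 420]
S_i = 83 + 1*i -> [83, 84, 85, 86, 87]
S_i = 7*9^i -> [7, 63, 567, 5103, 45927]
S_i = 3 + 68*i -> [3, 71, 139, 207, 275]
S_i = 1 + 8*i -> [1, 9, 17, 25, 33]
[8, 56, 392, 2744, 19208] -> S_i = 8*7^i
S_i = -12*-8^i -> [-12, 96, -768, 6144, -49152]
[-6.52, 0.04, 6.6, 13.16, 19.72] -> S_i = -6.52 + 6.56*i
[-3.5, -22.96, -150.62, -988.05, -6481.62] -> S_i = -3.50*6.56^i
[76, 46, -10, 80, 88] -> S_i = Random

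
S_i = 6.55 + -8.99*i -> [6.55, -2.44, -11.43, -20.42, -29.41]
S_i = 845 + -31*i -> [845, 814, 783, 752, 721]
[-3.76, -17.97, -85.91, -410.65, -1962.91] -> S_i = -3.76*4.78^i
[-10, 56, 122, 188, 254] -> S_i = -10 + 66*i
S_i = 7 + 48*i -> [7, 55, 103, 151, 199]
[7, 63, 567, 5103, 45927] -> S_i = 7*9^i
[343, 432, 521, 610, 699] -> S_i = 343 + 89*i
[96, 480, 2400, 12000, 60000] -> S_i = 96*5^i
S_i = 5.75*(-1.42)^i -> [5.75, -8.16, 11.59, -16.46, 23.38]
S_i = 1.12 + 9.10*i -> [1.12, 10.22, 19.32, 28.42, 37.52]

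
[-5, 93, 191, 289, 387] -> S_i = -5 + 98*i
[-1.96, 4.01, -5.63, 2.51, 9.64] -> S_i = Random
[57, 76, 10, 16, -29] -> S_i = Random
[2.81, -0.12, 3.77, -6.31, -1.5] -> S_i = Random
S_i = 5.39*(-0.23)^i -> [5.39, -1.24, 0.29, -0.07, 0.02]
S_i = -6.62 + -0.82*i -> [-6.62, -7.44, -8.26, -9.08, -9.9]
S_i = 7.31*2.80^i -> [7.31, 20.47, 57.31, 160.47, 449.31]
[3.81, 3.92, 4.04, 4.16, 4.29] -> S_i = 3.81*1.03^i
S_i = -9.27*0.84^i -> [-9.27, -7.79, -6.54, -5.49, -4.62]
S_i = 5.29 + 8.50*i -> [5.29, 13.79, 22.29, 30.79, 39.29]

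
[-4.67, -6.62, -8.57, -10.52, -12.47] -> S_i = -4.67 + -1.95*i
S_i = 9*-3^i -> [9, -27, 81, -243, 729]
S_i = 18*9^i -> [18, 162, 1458, 13122, 118098]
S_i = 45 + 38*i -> [45, 83, 121, 159, 197]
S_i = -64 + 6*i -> [-64, -58, -52, -46, -40]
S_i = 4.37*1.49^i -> [4.37, 6.51, 9.7, 14.46, 21.54]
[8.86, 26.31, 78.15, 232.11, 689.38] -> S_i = 8.86*2.97^i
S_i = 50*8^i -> [50, 400, 3200, 25600, 204800]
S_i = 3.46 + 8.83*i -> [3.46, 12.29, 21.12, 29.95, 38.78]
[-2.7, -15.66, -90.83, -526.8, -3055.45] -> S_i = -2.70*5.80^i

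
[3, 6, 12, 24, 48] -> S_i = 3*2^i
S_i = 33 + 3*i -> [33, 36, 39, 42, 45]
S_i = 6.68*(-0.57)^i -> [6.68, -3.81, 2.17, -1.24, 0.71]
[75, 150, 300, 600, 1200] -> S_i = 75*2^i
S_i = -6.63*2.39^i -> [-6.63, -15.85, -37.87, -90.51, -216.32]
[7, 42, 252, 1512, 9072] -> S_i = 7*6^i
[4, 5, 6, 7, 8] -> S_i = 4 + 1*i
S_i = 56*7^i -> [56, 392, 2744, 19208, 134456]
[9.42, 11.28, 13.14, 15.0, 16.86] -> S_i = 9.42 + 1.86*i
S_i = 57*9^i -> [57, 513, 4617, 41553, 373977]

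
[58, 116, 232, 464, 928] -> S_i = 58*2^i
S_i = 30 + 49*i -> [30, 79, 128, 177, 226]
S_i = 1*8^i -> [1, 8, 64, 512, 4096]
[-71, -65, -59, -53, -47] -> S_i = -71 + 6*i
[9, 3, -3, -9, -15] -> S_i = 9 + -6*i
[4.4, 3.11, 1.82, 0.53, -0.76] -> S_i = 4.40 + -1.29*i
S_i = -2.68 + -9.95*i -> [-2.68, -12.63, -22.58, -32.53, -42.48]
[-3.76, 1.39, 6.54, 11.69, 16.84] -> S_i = -3.76 + 5.15*i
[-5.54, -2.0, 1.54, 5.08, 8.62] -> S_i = -5.54 + 3.54*i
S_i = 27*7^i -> [27, 189, 1323, 9261, 64827]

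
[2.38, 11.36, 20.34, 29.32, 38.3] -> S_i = 2.38 + 8.98*i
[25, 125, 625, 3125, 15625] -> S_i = 25*5^i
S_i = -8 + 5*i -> [-8, -3, 2, 7, 12]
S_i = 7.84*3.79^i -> [7.84, 29.71, 112.61, 426.81, 1617.61]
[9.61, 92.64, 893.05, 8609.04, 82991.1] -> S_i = 9.61*9.64^i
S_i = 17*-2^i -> [17, -34, 68, -136, 272]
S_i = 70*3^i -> [70, 210, 630, 1890, 5670]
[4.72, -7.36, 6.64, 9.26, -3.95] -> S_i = Random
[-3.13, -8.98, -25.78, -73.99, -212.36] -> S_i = -3.13*2.87^i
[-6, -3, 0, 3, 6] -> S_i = -6 + 3*i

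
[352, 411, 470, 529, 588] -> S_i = 352 + 59*i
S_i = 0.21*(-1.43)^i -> [0.21, -0.3, 0.43, -0.61, 0.88]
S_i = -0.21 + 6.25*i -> [-0.21, 6.04, 12.29, 18.54, 24.79]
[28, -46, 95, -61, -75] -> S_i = Random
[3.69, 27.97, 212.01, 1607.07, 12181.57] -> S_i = 3.69*7.58^i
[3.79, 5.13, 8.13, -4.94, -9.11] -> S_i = Random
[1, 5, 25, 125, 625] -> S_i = 1*5^i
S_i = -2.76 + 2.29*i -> [-2.76, -0.47, 1.82, 4.11, 6.4]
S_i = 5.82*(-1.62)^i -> [5.82, -9.43, 15.27, -24.74, 40.09]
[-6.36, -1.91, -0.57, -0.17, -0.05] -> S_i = -6.36*0.30^i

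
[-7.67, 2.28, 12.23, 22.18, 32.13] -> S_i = -7.67 + 9.95*i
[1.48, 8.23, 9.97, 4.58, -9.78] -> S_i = Random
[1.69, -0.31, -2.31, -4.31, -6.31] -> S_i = 1.69 + -2.00*i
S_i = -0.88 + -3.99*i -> [-0.88, -4.87, -8.86, -12.85, -16.84]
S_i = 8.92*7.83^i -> [8.92, 69.84, 546.88, 4282.03, 33528.33]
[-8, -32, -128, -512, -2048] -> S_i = -8*4^i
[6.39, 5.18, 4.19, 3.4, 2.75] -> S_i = 6.39*0.81^i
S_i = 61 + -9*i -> [61, 52, 43, 34, 25]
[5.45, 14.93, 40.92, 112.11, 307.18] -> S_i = 5.45*2.74^i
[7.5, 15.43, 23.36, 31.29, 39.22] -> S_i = 7.50 + 7.93*i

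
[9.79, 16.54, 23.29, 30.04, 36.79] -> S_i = 9.79 + 6.75*i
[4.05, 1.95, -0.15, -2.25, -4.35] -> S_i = 4.05 + -2.10*i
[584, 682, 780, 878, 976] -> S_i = 584 + 98*i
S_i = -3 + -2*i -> [-3, -5, -7, -9, -11]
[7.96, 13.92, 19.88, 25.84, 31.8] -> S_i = 7.96 + 5.96*i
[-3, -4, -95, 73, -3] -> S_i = Random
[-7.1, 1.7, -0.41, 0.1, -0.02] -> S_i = -7.10*(-0.24)^i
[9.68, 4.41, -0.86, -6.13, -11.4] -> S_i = 9.68 + -5.27*i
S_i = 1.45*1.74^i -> [1.45, 2.52, 4.39, 7.64, 13.29]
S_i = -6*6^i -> [-6, -36, -216, -1296, -7776]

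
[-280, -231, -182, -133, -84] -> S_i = -280 + 49*i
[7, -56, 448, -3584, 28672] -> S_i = 7*-8^i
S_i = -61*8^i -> [-61, -488, -3904, -31232, -249856]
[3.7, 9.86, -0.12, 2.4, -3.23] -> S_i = Random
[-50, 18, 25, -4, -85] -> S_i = Random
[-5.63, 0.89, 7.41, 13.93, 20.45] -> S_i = -5.63 + 6.52*i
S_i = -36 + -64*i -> [-36, -100, -164, -228, -292]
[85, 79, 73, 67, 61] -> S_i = 85 + -6*i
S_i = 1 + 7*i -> [1, 8, 15, 22, 29]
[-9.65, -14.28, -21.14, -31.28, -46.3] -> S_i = -9.65*1.48^i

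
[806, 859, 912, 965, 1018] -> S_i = 806 + 53*i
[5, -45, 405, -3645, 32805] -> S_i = 5*-9^i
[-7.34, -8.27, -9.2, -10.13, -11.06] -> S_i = -7.34 + -0.93*i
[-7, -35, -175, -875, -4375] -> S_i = -7*5^i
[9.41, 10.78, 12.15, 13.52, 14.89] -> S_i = 9.41 + 1.37*i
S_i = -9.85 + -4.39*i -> [-9.85, -14.24, -18.63, -23.02, -27.41]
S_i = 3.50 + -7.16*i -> [3.5, -3.66, -10.82, -17.98, -25.14]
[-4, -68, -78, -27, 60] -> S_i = Random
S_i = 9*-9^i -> [9, -81, 729, -6561, 59049]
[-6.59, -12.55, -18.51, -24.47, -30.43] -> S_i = -6.59 + -5.96*i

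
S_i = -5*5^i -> [-5, -25, -125, -625, -3125]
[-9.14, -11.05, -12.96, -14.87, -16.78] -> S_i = -9.14 + -1.91*i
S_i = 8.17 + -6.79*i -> [8.17, 1.38, -5.41, -12.2, -18.99]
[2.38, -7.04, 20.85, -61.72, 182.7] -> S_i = 2.38*(-2.96)^i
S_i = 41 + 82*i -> [41, 123, 205, 287, 369]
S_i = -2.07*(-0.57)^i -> [-2.07, 1.18, -0.67, 0.38, -0.22]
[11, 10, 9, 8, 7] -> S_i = 11 + -1*i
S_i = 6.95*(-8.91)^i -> [6.95, -61.92, 551.75, -4916.07, 43802.17]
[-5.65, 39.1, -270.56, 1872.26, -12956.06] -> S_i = -5.65*(-6.92)^i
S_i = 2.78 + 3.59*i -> [2.78, 6.37, 9.96, 13.55, 17.14]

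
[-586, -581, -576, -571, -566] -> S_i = -586 + 5*i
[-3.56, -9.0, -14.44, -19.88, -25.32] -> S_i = -3.56 + -5.44*i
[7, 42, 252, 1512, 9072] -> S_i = 7*6^i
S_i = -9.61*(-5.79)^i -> [-9.61, 55.64, -322.17, 1865.34, -10800.35]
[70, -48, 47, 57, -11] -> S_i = Random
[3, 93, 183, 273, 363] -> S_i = 3 + 90*i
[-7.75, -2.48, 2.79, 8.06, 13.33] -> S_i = -7.75 + 5.27*i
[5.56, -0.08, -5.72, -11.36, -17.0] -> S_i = 5.56 + -5.64*i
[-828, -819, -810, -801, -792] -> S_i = -828 + 9*i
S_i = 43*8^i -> [43, 344, 2752, 22016, 176128]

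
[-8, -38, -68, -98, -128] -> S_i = -8 + -30*i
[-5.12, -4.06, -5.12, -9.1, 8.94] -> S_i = Random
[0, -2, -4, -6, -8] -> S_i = 0 + -2*i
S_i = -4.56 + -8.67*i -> [-4.56, -13.23, -21.9, -30.57, -39.24]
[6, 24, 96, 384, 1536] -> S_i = 6*4^i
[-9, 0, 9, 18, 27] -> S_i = -9 + 9*i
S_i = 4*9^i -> [4, 36, 324, 2916, 26244]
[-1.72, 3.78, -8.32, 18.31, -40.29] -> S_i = -1.72*(-2.20)^i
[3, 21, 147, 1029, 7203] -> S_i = 3*7^i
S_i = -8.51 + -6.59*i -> [-8.51, -15.1, -21.69, -28.28, -34.87]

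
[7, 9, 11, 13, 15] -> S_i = 7 + 2*i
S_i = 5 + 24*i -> [5, 29, 53, 77, 101]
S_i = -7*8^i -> [-7, -56, -448, -3584, -28672]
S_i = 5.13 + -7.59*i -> [5.13, -2.46, -10.05, -17.64, -25.23]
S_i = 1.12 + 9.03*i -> [1.12, 10.15, 19.18, 28.21, 37.24]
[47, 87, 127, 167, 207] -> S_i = 47 + 40*i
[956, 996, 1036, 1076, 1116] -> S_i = 956 + 40*i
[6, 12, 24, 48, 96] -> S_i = 6*2^i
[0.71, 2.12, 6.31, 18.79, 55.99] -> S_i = 0.71*2.98^i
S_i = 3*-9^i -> [3, -27, 243, -2187, 19683]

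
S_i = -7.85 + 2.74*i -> [-7.85, -5.11, -2.37, 0.37, 3.11]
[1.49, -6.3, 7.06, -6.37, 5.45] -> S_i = Random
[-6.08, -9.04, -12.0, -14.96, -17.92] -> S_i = -6.08 + -2.96*i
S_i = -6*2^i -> [-6, -12, -24, -48, -96]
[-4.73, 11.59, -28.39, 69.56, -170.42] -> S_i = -4.73*(-2.45)^i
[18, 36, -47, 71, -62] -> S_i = Random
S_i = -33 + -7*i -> [-33, -40, -47, -54, -61]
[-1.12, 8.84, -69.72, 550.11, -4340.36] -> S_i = -1.12*(-7.89)^i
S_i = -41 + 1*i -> [-41, -40, -39, -38, -37]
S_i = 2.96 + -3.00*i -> [2.96, -0.04, -3.04, -6.04, -9.04]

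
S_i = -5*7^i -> [-5, -35, -245, -1715, -12005]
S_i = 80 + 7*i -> [80, 87, 94, 101, 108]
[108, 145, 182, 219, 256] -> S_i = 108 + 37*i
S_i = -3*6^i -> [-3, -18, -108, -648, -3888]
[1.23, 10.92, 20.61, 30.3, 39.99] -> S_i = 1.23 + 9.69*i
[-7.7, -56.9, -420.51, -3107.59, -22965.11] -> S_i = -7.70*7.39^i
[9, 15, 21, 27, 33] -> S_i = 9 + 6*i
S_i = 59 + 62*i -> [59, 121, 183, 245, 307]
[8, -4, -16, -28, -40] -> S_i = 8 + -12*i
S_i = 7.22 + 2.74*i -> [7.22, 9.96, 12.7, 15.44, 18.18]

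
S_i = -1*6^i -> [-1, -6, -36, -216, -1296]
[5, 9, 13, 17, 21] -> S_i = 5 + 4*i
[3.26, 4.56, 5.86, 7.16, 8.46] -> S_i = 3.26 + 1.30*i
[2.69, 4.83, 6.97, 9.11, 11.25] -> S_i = 2.69 + 2.14*i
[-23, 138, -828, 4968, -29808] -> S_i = -23*-6^i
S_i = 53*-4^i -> [53, -212, 848, -3392, 13568]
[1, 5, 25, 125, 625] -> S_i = 1*5^i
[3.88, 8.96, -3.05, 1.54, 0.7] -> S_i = Random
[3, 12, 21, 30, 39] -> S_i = 3 + 9*i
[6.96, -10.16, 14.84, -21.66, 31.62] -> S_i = 6.96*(-1.46)^i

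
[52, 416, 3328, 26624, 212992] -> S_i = 52*8^i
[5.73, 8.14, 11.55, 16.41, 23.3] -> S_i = 5.73*1.42^i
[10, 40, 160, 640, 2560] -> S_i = 10*4^i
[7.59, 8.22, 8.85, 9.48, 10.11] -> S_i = 7.59 + 0.63*i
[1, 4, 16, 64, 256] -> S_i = 1*4^i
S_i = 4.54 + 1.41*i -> [4.54, 5.95, 7.36, 8.77, 10.18]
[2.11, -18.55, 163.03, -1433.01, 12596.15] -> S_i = 2.11*(-8.79)^i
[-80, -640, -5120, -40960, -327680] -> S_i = -80*8^i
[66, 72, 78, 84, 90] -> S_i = 66 + 6*i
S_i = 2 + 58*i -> [2, 60, 118, 176, 234]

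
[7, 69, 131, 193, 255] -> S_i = 7 + 62*i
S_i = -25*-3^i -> [-25, 75, -225, 675, -2025]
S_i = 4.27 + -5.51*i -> [4.27, -1.24, -6.75, -12.26, -17.77]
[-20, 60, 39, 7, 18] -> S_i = Random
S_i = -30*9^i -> [-30, -270, -2430, -21870, -196830]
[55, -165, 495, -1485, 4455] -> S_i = 55*-3^i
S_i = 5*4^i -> [5, 20, 80, 320, 1280]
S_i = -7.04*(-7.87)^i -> [-7.04, 55.4, -436.04, 3431.6, -27006.7]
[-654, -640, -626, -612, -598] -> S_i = -654 + 14*i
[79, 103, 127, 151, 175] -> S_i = 79 + 24*i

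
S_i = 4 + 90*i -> [4, 94, 184, 274, 364]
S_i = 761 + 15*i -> [761, 776, 791, 806, 821]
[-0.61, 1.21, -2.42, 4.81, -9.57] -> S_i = -0.61*(-1.99)^i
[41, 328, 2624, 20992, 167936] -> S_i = 41*8^i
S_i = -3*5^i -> [-3, -15, -75, -375, -1875]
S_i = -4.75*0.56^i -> [-4.75, -2.66, -1.49, -0.83, -0.47]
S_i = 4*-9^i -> [4, -36, 324, -2916, 26244]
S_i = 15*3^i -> [15, 45, 135, 405, 1215]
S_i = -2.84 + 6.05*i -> [-2.84, 3.21, 9.26, 15.31, 21.36]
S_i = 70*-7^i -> [70, -490, 3430, -24010, 168070]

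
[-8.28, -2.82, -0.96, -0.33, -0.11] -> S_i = -8.28*0.34^i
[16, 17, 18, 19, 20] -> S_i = 16 + 1*i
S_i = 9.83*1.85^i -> [9.83, 18.19, 33.64, 62.24, 115.14]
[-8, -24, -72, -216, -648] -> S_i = -8*3^i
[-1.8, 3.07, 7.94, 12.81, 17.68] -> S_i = -1.80 + 4.87*i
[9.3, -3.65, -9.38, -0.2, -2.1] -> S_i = Random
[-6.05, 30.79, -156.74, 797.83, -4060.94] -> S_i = -6.05*(-5.09)^i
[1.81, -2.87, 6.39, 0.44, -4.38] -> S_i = Random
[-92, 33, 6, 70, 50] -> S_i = Random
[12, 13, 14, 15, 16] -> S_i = 12 + 1*i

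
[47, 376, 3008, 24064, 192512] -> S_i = 47*8^i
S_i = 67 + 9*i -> [67, 76, 85, 94, 103]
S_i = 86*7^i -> [86, 602, 4214, 29498, 206486]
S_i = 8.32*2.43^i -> [8.32, 20.22, 49.13, 119.38, 290.1]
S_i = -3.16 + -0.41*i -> [-3.16, -3.57, -3.98, -4.39, -4.8]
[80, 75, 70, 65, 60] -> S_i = 80 + -5*i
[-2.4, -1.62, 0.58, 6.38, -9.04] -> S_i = Random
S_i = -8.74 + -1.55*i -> [-8.74, -10.29, -11.84, -13.39, -14.94]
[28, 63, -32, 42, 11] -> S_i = Random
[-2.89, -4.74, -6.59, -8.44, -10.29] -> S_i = -2.89 + -1.85*i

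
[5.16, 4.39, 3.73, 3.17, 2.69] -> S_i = 5.16*0.85^i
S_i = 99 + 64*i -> [99, 163, 227, 291, 355]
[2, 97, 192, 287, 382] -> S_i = 2 + 95*i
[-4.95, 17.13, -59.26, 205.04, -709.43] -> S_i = -4.95*(-3.46)^i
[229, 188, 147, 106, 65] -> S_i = 229 + -41*i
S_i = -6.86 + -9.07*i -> [-6.86, -15.93, -25.0, -34.07, -43.14]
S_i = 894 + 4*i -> [894, 898, 902, 906, 910]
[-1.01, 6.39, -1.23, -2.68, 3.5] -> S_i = Random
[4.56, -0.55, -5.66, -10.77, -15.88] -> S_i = 4.56 + -5.11*i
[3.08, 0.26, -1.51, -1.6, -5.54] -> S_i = Random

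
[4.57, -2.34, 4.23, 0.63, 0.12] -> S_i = Random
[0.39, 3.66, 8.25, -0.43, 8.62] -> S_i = Random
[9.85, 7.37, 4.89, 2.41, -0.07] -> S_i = 9.85 + -2.48*i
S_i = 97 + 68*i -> [97, 165, 233, 301, 369]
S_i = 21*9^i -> [21, 189, 1701, 15309, 137781]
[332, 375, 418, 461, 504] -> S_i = 332 + 43*i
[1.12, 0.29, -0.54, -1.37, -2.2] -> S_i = 1.12 + -0.83*i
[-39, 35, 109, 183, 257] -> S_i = -39 + 74*i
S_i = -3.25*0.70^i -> [-3.25, -2.28, -1.59, -1.11, -0.78]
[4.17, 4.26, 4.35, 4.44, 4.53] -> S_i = 4.17 + 0.09*i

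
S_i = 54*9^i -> [54, 486, 4374, 39366, 354294]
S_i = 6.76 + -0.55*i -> [6.76, 6.21, 5.66, 5.11, 4.56]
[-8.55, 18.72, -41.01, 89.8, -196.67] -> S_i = -8.55*(-2.19)^i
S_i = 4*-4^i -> [4, -16, 64, -256, 1024]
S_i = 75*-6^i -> [75, -450, 2700, -16200, 97200]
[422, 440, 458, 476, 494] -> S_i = 422 + 18*i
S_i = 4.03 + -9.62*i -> [4.03, -5.59, -15.21, -24.83, -34.45]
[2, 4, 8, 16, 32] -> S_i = 2*2^i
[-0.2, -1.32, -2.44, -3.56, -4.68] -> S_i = -0.20 + -1.12*i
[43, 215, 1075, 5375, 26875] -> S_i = 43*5^i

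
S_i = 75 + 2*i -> [75, 77, 79, 81, 83]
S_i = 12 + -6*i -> [12, 6, 0, -6, -12]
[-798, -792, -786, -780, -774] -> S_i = -798 + 6*i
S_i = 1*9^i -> [1, 9, 81, 729, 6561]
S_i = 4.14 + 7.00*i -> [4.14, 11.14, 18.14, 25.14, 32.14]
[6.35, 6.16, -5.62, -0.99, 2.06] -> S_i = Random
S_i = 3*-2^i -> [3, -6, 12, -24, 48]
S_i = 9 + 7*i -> [9, 16, 23, 30, 37]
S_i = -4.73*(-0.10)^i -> [-4.73, 0.47, -0.05, 0.0, -0.0]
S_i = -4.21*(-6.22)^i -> [-4.21, 26.19, -162.88, 1013.1, -6301.5]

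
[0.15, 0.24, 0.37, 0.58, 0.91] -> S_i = 0.15*1.57^i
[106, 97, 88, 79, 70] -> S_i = 106 + -9*i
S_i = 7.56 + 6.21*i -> [7.56, 13.77, 19.98, 26.19, 32.4]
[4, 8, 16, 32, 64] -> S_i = 4*2^i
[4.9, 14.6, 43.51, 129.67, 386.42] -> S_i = 4.90*2.98^i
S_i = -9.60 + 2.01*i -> [-9.6, -7.59, -5.58, -3.57, -1.56]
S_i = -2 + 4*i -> [-2, 2, 6, 10, 14]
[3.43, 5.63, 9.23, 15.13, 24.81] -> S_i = 3.43*1.64^i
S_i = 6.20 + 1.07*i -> [6.2, 7.27, 8.34, 9.41, 10.48]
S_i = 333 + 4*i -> [333, 337, 341, 345, 349]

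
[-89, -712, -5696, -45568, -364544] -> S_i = -89*8^i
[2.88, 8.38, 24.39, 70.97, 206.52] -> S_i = 2.88*2.91^i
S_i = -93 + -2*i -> [-93, -95, -97, -99, -101]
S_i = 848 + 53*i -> [848, 901, 954, 1007, 1060]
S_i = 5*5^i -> [5, 25, 125, 625, 3125]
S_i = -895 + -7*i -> [-895, -902, -909, -916, -923]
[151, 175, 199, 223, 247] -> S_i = 151 + 24*i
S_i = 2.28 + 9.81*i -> [2.28, 12.09, 21.9, 31.71, 41.52]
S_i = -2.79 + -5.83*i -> [-2.79, -8.62, -14.45, -20.28, -26.11]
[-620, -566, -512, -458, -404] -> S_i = -620 + 54*i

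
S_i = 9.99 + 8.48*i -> [9.99, 18.47, 26.95, 35.43, 43.91]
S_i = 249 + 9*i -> [249, 258, 267, 276, 285]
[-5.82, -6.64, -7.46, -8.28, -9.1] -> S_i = -5.82 + -0.82*i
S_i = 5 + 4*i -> [5, 9, 13, 17, 21]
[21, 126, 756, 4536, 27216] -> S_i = 21*6^i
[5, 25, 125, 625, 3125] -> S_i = 5*5^i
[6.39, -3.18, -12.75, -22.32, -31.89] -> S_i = 6.39 + -9.57*i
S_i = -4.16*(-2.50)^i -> [-4.16, 10.4, -26.0, 65.0, -162.5]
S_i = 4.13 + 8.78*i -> [4.13, 12.91, 21.69, 30.47, 39.25]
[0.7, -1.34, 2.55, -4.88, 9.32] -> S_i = 0.70*(-1.91)^i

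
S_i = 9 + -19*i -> [9, -10, -29, -48, -67]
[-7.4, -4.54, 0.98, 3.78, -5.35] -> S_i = Random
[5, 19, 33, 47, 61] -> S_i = 5 + 14*i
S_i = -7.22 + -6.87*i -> [-7.22, -14.09, -20.96, -27.83, -34.7]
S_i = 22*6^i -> [22, 132, 792, 4752, 28512]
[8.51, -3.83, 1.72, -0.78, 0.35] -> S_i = 8.51*(-0.45)^i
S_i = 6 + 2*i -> [6, 8, 10, 12, 14]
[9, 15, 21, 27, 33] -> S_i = 9 + 6*i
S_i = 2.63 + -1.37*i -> [2.63, 1.26, -0.11, -1.48, -2.85]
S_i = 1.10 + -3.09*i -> [1.1, -1.99, -5.08, -8.17, -11.26]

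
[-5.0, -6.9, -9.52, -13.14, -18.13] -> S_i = -5.00*1.38^i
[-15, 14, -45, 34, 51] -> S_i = Random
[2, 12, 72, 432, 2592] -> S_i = 2*6^i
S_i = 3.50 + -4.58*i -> [3.5, -1.08, -5.66, -10.24, -14.82]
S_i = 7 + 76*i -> [7, 83, 159, 235, 311]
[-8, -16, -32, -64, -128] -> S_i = -8*2^i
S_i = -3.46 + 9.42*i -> [-3.46, 5.96, 15.38, 24.8, 34.22]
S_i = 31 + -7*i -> [31, 24, 17, 10, 3]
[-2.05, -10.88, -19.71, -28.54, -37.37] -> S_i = -2.05 + -8.83*i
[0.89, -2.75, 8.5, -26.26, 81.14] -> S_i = 0.89*(-3.09)^i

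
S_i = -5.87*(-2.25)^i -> [-5.87, 13.21, -29.72, 66.86, -150.44]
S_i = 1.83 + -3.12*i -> [1.83, -1.29, -4.41, -7.53, -10.65]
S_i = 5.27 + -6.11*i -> [5.27, -0.84, -6.95, -13.06, -19.17]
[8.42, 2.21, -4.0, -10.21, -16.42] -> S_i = 8.42 + -6.21*i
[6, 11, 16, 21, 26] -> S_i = 6 + 5*i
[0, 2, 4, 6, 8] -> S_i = 0 + 2*i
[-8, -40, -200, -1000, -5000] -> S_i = -8*5^i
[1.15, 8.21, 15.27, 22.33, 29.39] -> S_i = 1.15 + 7.06*i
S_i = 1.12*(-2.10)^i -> [1.12, -2.35, 4.94, -10.37, 21.78]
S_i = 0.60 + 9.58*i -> [0.6, 10.18, 19.76, 29.34, 38.92]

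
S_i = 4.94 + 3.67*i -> [4.94, 8.61, 12.28, 15.95, 19.62]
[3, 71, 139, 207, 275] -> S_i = 3 + 68*i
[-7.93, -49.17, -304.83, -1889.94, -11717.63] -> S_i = -7.93*6.20^i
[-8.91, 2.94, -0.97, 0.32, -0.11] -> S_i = -8.91*(-0.33)^i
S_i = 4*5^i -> [4, 20, 100, 500, 2500]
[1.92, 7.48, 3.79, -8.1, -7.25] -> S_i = Random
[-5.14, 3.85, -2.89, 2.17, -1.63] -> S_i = -5.14*(-0.75)^i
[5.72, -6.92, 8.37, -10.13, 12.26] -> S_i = 5.72*(-1.21)^i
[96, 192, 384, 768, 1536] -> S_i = 96*2^i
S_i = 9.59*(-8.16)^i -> [9.59, -78.25, 638.56, -5210.62, 42518.63]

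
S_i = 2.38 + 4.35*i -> [2.38, 6.73, 11.08, 15.43, 19.78]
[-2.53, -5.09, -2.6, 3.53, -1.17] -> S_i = Random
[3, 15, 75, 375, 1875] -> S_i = 3*5^i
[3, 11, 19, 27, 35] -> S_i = 3 + 8*i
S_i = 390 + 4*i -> [390, 394, 398, 402, 406]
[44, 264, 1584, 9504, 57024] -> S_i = 44*6^i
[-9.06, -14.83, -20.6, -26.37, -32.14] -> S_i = -9.06 + -5.77*i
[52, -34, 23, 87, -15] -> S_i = Random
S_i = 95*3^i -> [95, 285, 855, 2565, 7695]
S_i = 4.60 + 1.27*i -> [4.6, 5.87, 7.14, 8.41, 9.68]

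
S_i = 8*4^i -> [8, 32, 128, 512, 2048]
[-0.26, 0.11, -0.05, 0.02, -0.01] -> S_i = -0.26*(-0.44)^i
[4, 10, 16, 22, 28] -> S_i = 4 + 6*i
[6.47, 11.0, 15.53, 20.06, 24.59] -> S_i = 6.47 + 4.53*i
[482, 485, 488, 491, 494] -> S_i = 482 + 3*i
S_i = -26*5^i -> [-26, -130, -650, -3250, -16250]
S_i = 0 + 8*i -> [0, 8, 16, 24, 32]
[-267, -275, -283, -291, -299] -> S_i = -267 + -8*i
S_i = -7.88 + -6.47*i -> [-7.88, -14.35, -20.82, -27.29, -33.76]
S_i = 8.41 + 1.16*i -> [8.41, 9.57, 10.73, 11.89, 13.05]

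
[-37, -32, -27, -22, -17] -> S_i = -37 + 5*i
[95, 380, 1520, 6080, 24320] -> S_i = 95*4^i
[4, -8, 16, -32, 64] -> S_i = 4*-2^i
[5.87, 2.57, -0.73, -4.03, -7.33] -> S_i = 5.87 + -3.30*i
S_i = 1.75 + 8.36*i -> [1.75, 10.11, 18.47, 26.83, 35.19]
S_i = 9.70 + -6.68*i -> [9.7, 3.02, -3.66, -10.34, -17.02]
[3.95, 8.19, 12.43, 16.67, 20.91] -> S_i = 3.95 + 4.24*i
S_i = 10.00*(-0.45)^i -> [10.0, -4.5, 2.03, -0.91, 0.41]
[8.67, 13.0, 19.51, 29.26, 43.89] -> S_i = 8.67*1.50^i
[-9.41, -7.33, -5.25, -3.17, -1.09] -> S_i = -9.41 + 2.08*i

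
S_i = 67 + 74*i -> [67, 141, 215, 289, 363]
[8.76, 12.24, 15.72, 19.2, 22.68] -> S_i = 8.76 + 3.48*i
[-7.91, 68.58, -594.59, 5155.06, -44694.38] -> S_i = -7.91*(-8.67)^i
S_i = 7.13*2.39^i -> [7.13, 17.04, 40.73, 97.34, 232.64]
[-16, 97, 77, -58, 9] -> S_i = Random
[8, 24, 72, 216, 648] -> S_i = 8*3^i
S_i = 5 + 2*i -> [5, 7, 9, 11, 13]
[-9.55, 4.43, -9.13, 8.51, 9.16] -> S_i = Random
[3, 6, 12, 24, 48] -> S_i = 3*2^i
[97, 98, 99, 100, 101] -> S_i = 97 + 1*i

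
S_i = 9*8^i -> [9, 72, 576, 4608, 36864]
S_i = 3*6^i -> [3, 18, 108, 648, 3888]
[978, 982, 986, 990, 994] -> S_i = 978 + 4*i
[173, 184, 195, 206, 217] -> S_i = 173 + 11*i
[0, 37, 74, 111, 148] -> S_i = 0 + 37*i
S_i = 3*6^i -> [3, 18, 108, 648, 3888]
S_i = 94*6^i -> [94, 564, 3384, 20304, 121824]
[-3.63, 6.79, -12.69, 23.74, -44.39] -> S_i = -3.63*(-1.87)^i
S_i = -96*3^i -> [-96, -288, -864, -2592, -7776]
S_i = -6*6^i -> [-6, -36, -216, -1296, -7776]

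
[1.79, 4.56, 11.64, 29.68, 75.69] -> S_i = 1.79*2.55^i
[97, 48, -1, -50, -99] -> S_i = 97 + -49*i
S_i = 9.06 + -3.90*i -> [9.06, 5.16, 1.26, -2.64, -6.54]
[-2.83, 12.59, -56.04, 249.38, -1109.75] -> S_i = -2.83*(-4.45)^i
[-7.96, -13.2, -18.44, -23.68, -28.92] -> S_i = -7.96 + -5.24*i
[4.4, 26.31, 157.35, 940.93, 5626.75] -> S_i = 4.40*5.98^i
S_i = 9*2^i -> [9, 18, 36, 72, 144]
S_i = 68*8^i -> [68, 544, 4352, 34816, 278528]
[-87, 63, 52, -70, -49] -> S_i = Random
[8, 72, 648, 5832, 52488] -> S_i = 8*9^i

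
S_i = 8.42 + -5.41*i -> [8.42, 3.01, -2.4, -7.81, -13.22]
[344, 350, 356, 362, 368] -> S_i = 344 + 6*i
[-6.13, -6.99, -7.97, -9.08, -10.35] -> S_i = -6.13*1.14^i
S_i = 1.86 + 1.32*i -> [1.86, 3.18, 4.5, 5.82, 7.14]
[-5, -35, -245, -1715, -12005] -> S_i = -5*7^i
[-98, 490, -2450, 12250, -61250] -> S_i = -98*-5^i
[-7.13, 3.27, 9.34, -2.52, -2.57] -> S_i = Random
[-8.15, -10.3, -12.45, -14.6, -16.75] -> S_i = -8.15 + -2.15*i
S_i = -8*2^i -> [-8, -16, -32, -64, -128]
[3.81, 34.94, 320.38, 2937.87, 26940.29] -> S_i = 3.81*9.17^i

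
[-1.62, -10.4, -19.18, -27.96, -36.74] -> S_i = -1.62 + -8.78*i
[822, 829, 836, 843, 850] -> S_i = 822 + 7*i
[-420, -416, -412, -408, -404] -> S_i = -420 + 4*i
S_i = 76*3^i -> [76, 228, 684, 2052, 6156]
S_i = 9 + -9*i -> [9, 0, -9, -18, -27]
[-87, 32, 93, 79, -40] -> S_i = Random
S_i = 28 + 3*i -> [28, 31, 34, 37, 40]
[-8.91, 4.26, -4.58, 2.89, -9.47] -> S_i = Random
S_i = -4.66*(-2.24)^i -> [-4.66, 10.44, -23.38, 52.38, -117.32]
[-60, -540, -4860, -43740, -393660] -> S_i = -60*9^i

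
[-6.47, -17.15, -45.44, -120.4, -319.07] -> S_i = -6.47*2.65^i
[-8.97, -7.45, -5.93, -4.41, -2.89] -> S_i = -8.97 + 1.52*i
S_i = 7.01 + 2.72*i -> [7.01, 9.73, 12.45, 15.17, 17.89]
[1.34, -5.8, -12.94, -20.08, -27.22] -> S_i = 1.34 + -7.14*i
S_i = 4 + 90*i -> [4, 94, 184, 274, 364]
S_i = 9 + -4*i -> [9, 5, 1, -3, -7]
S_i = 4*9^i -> [4, 36, 324, 2916, 26244]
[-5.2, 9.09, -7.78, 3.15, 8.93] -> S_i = Random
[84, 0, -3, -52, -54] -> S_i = Random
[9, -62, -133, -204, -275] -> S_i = 9 + -71*i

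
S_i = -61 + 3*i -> [-61, -58, -55, -52, -49]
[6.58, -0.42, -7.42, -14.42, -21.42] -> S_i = 6.58 + -7.00*i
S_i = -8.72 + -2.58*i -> [-8.72, -11.3, -13.88, -16.46, -19.04]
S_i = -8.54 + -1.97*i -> [-8.54, -10.51, -12.48, -14.45, -16.42]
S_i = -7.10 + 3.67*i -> [-7.1, -3.43, 0.24, 3.91, 7.58]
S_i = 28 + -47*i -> [28, -19, -66, -113, -160]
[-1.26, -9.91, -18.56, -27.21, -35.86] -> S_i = -1.26 + -8.65*i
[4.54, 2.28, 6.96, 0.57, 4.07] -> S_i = Random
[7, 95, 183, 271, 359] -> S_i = 7 + 88*i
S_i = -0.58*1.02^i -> [-0.58, -0.59, -0.6, -0.62, -0.63]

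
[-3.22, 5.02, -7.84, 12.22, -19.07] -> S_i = -3.22*(-1.56)^i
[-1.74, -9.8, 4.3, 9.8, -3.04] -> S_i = Random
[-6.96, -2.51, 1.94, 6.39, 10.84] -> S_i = -6.96 + 4.45*i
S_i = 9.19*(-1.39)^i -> [9.19, -12.77, 17.76, -24.68, 34.31]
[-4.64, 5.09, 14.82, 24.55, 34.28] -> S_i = -4.64 + 9.73*i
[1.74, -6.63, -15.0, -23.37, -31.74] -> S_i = 1.74 + -8.37*i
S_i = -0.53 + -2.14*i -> [-0.53, -2.67, -4.81, -6.95, -9.09]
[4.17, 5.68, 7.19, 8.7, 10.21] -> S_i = 4.17 + 1.51*i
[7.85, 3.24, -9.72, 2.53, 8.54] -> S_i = Random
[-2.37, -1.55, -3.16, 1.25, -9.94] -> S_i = Random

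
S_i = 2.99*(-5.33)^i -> [2.99, -15.94, 84.94, -452.74, 2413.13]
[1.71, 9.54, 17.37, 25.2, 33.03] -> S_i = 1.71 + 7.83*i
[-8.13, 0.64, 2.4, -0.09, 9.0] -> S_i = Random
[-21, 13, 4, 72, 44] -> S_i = Random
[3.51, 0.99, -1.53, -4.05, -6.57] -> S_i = 3.51 + -2.52*i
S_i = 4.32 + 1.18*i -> [4.32, 5.5, 6.68, 7.86, 9.04]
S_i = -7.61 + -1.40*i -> [-7.61, -9.01, -10.41, -11.81, -13.21]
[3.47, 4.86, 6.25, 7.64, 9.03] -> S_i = 3.47 + 1.39*i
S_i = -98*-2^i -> [-98, 196, -392, 784, -1568]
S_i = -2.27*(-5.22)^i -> [-2.27, 11.85, -61.85, 322.88, -1685.42]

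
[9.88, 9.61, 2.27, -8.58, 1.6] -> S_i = Random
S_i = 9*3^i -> [9, 27, 81, 243, 729]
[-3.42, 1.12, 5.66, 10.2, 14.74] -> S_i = -3.42 + 4.54*i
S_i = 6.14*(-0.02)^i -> [6.14, -0.12, 0.0, -0.0, 0.0]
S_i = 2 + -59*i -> [2, -57, -116, -175, -234]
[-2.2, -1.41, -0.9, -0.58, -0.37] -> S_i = -2.20*0.64^i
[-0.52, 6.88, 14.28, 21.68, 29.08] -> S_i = -0.52 + 7.40*i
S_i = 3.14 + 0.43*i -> [3.14, 3.57, 4.0, 4.43, 4.86]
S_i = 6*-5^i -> [6, -30, 150, -750, 3750]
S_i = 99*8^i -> [99, 792, 6336, 50688, 405504]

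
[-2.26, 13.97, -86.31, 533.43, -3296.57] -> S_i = -2.26*(-6.18)^i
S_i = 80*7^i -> [80, 560, 3920, 27440, 192080]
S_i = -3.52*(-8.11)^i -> [-3.52, 28.55, -231.52, 1877.61, -15227.41]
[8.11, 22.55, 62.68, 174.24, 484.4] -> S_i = 8.11*2.78^i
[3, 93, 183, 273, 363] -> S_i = 3 + 90*i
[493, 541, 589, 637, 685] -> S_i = 493 + 48*i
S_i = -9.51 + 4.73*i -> [-9.51, -4.78, -0.05, 4.68, 9.41]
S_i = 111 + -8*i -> [111, 103, 95, 87, 79]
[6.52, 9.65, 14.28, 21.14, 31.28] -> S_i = 6.52*1.48^i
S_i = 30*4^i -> [30, 120, 480, 1920, 7680]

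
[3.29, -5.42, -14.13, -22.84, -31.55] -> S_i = 3.29 + -8.71*i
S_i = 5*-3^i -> [5, -15, 45, -135, 405]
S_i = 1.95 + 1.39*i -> [1.95, 3.34, 4.73, 6.12, 7.51]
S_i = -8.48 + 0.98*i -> [-8.48, -7.5, -6.52, -5.54, -4.56]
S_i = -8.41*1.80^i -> [-8.41, -15.14, -27.25, -49.05, -88.28]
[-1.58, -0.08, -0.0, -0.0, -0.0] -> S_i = -1.58*0.05^i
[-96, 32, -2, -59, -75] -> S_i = Random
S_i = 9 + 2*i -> [9, 11, 13, 15, 17]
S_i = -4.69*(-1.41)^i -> [-4.69, 6.61, -9.32, 13.15, -18.54]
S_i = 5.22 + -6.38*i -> [5.22, -1.16, -7.54, -13.92, -20.3]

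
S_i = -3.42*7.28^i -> [-3.42, -24.9, -181.25, -1319.53, -9606.2]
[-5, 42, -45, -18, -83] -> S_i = Random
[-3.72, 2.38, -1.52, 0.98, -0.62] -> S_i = -3.72*(-0.64)^i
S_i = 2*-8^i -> [2, -16, 128, -1024, 8192]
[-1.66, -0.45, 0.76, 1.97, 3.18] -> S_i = -1.66 + 1.21*i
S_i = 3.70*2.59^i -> [3.7, 9.58, 24.82, 64.28, 166.49]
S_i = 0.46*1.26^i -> [0.46, 0.58, 0.73, 0.92, 1.16]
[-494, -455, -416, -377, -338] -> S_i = -494 + 39*i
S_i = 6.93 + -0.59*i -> [6.93, 6.34, 5.75, 5.16, 4.57]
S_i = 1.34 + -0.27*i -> [1.34, 1.07, 0.8, 0.53, 0.26]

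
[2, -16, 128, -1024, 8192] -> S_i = 2*-8^i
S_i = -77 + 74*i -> [-77, -3, 71, 145, 219]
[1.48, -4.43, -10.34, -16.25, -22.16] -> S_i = 1.48 + -5.91*i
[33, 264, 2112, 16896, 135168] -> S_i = 33*8^i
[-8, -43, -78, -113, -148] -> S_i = -8 + -35*i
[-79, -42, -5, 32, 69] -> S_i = -79 + 37*i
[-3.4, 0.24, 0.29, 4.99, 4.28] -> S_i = Random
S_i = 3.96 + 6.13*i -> [3.96, 10.09, 16.22, 22.35, 28.48]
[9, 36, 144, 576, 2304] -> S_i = 9*4^i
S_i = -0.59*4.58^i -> [-0.59, -2.7, -12.38, -56.68, -259.61]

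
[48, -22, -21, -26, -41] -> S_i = Random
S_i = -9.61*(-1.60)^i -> [-9.61, 15.38, -24.6, 39.36, -62.98]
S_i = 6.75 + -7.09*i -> [6.75, -0.34, -7.43, -14.52, -21.61]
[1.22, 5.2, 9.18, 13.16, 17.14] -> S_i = 1.22 + 3.98*i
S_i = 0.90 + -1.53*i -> [0.9, -0.63, -2.16, -3.69, -5.22]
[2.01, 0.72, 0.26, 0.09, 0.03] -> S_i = 2.01*0.36^i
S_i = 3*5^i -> [3, 15, 75, 375, 1875]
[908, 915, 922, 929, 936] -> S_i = 908 + 7*i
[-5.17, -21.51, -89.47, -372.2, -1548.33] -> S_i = -5.17*4.16^i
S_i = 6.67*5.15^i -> [6.67, 34.35, 176.91, 911.06, 4691.96]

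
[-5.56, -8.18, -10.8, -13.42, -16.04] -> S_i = -5.56 + -2.62*i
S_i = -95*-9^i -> [-95, 855, -7695, 69255, -623295]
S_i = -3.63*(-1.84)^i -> [-3.63, 6.68, -12.29, 22.61, -41.61]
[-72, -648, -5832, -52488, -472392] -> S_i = -72*9^i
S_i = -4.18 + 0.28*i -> [-4.18, -3.9, -3.62, -3.34, -3.06]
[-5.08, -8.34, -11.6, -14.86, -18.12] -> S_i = -5.08 + -3.26*i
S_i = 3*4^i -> [3, 12, 48, 192, 768]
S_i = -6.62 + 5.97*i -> [-6.62, -0.65, 5.32, 11.29, 17.26]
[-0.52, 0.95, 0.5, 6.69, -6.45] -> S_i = Random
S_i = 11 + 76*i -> [11, 87, 163, 239, 315]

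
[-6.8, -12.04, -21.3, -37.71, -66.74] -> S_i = -6.80*1.77^i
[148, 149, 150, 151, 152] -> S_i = 148 + 1*i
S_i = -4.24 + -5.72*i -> [-4.24, -9.96, -15.68, -21.4, -27.12]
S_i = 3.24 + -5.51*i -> [3.24, -2.27, -7.78, -13.29, -18.8]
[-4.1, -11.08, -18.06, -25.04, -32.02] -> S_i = -4.10 + -6.98*i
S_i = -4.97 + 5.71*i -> [-4.97, 0.74, 6.45, 12.16, 17.87]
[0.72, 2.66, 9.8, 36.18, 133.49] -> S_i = 0.72*3.69^i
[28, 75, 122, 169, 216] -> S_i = 28 + 47*i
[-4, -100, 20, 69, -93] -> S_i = Random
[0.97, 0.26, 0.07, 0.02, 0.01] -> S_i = 0.97*0.27^i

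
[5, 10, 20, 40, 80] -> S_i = 5*2^i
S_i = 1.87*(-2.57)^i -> [1.87, -4.81, 12.35, -31.74, 81.58]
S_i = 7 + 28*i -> [7, 35, 63, 91, 119]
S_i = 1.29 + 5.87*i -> [1.29, 7.16, 13.03, 18.9, 24.77]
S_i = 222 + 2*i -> [222, 224, 226, 228, 230]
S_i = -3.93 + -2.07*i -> [-3.93, -6.0, -8.07, -10.14, -12.21]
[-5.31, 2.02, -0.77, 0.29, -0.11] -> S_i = -5.31*(-0.38)^i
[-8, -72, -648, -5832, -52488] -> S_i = -8*9^i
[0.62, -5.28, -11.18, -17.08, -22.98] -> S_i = 0.62 + -5.90*i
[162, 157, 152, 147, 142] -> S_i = 162 + -5*i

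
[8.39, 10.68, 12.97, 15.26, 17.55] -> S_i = 8.39 + 2.29*i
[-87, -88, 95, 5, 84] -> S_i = Random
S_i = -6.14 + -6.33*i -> [-6.14, -12.47, -18.8, -25.13, -31.46]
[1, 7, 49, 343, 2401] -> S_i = 1*7^i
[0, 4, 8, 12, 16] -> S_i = 0 + 4*i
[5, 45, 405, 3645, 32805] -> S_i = 5*9^i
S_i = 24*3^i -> [24, 72, 216, 648, 1944]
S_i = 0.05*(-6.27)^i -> [0.05, -0.31, 1.97, -12.32, 77.28]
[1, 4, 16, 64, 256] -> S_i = 1*4^i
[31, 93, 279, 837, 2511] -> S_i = 31*3^i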